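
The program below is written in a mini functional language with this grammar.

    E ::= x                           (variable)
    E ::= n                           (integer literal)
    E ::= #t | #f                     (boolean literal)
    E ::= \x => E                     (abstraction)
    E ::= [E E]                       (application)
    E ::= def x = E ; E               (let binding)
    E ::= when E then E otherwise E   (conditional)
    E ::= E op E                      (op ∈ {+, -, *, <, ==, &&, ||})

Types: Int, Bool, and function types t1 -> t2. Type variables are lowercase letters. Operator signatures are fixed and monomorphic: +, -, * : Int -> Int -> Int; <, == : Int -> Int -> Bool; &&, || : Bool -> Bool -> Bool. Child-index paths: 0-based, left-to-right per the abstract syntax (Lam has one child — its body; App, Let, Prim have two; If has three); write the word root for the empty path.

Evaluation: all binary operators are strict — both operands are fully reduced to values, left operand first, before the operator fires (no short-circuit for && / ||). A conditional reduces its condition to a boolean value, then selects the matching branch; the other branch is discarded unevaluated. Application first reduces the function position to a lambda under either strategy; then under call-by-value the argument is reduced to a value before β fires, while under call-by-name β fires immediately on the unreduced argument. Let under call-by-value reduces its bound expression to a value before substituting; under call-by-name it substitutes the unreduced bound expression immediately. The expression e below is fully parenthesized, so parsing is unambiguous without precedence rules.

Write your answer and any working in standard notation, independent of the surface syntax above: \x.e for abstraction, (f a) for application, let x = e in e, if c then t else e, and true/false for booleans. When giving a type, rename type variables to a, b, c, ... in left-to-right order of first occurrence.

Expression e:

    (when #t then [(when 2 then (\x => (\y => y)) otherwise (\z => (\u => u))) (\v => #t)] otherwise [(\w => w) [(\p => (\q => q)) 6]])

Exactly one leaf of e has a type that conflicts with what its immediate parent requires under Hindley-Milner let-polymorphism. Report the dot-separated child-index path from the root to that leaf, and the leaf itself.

Answer: 1.0.0 : 2

Trace:
  unify Bool ~ Bool
  unify Int ~ Bool
  FAIL: mismatch Int ~ Bool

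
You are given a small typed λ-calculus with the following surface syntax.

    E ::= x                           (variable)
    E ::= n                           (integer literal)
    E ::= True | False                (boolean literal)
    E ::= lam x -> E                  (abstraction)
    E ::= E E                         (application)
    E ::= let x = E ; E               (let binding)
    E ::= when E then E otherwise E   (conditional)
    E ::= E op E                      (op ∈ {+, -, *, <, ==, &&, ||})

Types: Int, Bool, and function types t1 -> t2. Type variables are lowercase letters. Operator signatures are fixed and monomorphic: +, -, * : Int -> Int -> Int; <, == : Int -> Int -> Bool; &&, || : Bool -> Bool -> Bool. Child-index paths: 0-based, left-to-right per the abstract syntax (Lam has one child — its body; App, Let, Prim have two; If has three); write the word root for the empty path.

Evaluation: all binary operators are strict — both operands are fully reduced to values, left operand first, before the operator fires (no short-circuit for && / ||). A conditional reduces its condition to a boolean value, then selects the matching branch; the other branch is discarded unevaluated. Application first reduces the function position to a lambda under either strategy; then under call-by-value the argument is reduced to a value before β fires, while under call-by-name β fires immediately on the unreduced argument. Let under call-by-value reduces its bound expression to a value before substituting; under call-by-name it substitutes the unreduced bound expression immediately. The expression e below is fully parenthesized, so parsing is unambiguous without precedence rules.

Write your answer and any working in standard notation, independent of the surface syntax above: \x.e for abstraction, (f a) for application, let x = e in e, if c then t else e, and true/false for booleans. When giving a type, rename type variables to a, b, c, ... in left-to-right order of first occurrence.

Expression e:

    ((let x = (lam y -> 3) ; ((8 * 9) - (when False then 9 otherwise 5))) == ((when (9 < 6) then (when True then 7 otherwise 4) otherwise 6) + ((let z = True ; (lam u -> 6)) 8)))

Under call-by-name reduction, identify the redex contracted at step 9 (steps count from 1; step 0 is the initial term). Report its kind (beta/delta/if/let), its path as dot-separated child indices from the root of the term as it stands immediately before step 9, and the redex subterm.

Answer: delta at 1 : (6 + 6)

Derivation:
step 0: ((let x = (\y.3) in ((8 * 9) - (if false then 9 else 5))) == ((if (9 < 6) then (if true then 7 else 4) else 6) + ((let z = true in (\u.6)) 8)))
step 1: [let@0] (((8 * 9) - (if false then 9 else 5)) == ((if (9 < 6) then (if true then 7 else 4) else 6) + ((let z = true in (\u.6)) 8)))
step 2: [delta@0.0] ((72 - (if false then 9 else 5)) == ((if (9 < 6) then (if true then 7 else 4) else 6) + ((let z = true in (\u.6)) 8)))
step 3: [if@0.1] ((72 - 5) == ((if (9 < 6) then (if true then 7 else 4) else 6) + ((let z = true in (\u.6)) 8)))
step 4: [delta@0] (67 == ((if (9 < 6) then (if true then 7 else 4) else 6) + ((let z = true in (\u.6)) 8)))
step 5: [delta@1.0.0] (67 == ((if false then (if true then 7 else 4) else 6) + ((let z = true in (\u.6)) 8)))
step 6: [if@1.0] (67 == (6 + ((let z = true in (\u.6)) 8)))
step 7: [let@1.1.0] (67 == (6 + ((\u.6) 8)))
step 8: [beta@1.1] (67 == (6 + 6))
step 9: [delta@1] (67 == 12)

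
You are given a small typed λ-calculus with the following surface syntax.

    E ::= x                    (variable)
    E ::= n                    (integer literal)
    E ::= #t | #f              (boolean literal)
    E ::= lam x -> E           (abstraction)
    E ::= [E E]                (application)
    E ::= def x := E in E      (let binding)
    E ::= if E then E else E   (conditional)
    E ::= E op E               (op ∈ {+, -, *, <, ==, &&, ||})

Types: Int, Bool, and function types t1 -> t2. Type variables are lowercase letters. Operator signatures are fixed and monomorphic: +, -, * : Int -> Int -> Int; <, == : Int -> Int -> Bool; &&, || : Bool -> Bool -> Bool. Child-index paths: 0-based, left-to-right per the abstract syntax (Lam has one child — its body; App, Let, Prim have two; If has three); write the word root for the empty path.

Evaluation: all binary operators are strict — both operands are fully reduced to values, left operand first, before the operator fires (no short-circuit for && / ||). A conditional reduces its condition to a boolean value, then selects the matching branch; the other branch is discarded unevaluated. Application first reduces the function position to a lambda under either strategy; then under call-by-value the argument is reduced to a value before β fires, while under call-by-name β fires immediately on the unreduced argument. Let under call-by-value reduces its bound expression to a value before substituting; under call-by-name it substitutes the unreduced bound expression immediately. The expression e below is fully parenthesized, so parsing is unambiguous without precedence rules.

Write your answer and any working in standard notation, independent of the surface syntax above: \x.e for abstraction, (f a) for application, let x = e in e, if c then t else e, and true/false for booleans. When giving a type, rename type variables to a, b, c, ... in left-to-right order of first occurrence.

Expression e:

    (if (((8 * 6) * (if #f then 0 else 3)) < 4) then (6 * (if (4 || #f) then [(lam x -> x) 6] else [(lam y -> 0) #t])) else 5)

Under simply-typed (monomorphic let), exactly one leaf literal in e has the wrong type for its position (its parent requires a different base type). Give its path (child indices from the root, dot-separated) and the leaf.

Answer: 1.1.0.0 : 4

Working:
  unify Int ~ Int
  unify Int ~ Int
  unify Int ~ Int
  unify Bool ~ Bool
  unify Int ~ Int
  unify Int ~ Int
  unify Int ~ Int
  unify Int ~ Int
  unify Bool ~ Bool
  unify Int ~ Int
  unify Int ~ Bool
  FAIL: mismatch Int ~ Bool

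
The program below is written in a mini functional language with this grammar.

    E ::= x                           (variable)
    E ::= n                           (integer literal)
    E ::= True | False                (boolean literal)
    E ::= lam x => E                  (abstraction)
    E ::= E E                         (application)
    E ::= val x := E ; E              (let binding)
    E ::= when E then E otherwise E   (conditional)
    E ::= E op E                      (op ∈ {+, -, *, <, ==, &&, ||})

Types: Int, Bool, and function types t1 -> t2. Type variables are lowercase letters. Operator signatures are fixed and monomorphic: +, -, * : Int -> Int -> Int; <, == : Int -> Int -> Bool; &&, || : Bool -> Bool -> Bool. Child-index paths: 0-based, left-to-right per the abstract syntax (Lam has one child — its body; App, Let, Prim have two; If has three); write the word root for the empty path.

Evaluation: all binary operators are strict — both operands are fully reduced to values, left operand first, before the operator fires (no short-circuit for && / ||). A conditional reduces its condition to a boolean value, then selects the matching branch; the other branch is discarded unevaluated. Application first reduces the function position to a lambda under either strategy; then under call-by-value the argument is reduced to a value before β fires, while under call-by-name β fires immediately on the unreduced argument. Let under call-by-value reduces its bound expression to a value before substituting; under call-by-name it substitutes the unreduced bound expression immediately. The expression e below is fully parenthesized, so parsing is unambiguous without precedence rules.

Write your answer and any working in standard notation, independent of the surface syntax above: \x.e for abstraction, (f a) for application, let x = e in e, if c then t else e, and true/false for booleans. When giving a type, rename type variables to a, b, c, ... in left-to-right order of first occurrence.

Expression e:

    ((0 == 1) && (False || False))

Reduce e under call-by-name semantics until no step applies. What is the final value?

Working:
step 0: ((0 == 1) && (false || false))
step 1: [delta@0] (false && (false || false))
step 2: [delta@1] (false && false)
step 3: [delta@root] false

Answer: false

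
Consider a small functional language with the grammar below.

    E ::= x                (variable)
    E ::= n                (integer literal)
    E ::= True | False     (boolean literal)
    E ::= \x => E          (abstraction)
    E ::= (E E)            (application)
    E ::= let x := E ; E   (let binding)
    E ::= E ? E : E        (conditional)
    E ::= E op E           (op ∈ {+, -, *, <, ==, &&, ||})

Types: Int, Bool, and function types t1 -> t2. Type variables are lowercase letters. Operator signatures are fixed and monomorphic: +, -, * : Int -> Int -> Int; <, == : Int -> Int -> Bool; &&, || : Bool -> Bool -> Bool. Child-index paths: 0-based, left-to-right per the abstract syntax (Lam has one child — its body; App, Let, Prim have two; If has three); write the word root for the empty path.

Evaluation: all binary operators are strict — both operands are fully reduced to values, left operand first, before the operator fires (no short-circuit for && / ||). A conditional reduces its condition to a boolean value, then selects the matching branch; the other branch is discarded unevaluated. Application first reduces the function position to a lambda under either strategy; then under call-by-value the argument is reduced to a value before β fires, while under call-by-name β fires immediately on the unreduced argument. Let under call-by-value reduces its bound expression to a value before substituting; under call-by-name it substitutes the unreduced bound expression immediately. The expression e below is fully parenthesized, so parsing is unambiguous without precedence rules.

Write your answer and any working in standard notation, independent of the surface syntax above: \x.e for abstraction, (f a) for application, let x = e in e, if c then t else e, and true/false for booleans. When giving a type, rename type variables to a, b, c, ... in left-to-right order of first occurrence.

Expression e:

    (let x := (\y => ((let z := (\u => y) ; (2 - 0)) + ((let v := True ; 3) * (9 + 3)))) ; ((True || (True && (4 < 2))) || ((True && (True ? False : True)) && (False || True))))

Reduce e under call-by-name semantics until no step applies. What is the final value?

Answer: true

Working:
step 0: (let x = (\y.((let z = (\u.y) in (2 - 0)) + ((let v = true in 3) * (9 + 3)))) in ((true || (true && (4 < 2))) || ((true && (if true then false else true)) && (false || true))))
step 1: [let@root] ((true || (true && (4 < 2))) || ((true && (if true then false else true)) && (false || true)))
step 2: [delta@0.1.1] ((true || (true && false)) || ((true && (if true then false else true)) && (false || true)))
step 3: [delta@0.1] ((true || false) || ((true && (if true then false else true)) && (false || true)))
step 4: [delta@0] (true || ((true && (if true then false else true)) && (false || true)))
step 5: [if@1.0.1] (true || ((true && false) && (false || true)))
step 6: [delta@1.0] (true || (false && (false || true)))
step 7: [delta@1.1] (true || (false && true))
step 8: [delta@1] (true || false)
step 9: [delta@root] true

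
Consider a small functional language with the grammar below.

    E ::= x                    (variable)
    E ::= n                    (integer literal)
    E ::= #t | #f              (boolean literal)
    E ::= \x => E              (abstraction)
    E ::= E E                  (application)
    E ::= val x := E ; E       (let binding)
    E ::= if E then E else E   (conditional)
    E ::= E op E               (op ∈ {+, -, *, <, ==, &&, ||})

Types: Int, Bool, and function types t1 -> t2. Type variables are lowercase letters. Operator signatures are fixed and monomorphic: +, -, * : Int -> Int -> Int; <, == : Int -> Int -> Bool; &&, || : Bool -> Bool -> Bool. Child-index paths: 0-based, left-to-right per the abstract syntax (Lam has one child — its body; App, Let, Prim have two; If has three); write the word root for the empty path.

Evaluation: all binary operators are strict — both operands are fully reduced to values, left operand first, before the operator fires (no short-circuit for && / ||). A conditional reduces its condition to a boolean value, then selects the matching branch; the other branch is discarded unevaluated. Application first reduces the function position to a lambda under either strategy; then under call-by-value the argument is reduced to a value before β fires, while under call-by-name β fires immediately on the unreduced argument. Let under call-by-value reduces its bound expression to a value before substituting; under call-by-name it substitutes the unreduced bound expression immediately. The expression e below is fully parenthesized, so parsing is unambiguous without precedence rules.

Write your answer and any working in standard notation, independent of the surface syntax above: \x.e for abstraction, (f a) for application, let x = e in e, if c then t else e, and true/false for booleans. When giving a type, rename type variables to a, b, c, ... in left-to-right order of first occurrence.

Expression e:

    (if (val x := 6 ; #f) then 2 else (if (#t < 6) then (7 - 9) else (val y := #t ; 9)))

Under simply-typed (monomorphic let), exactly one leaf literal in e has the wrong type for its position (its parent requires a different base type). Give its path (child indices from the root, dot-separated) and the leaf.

Answer: 2.0.0 : true

Trace:
let x : Int
  unify Bool ~ Bool
  unify Bool ~ Int
  FAIL: mismatch Bool ~ Int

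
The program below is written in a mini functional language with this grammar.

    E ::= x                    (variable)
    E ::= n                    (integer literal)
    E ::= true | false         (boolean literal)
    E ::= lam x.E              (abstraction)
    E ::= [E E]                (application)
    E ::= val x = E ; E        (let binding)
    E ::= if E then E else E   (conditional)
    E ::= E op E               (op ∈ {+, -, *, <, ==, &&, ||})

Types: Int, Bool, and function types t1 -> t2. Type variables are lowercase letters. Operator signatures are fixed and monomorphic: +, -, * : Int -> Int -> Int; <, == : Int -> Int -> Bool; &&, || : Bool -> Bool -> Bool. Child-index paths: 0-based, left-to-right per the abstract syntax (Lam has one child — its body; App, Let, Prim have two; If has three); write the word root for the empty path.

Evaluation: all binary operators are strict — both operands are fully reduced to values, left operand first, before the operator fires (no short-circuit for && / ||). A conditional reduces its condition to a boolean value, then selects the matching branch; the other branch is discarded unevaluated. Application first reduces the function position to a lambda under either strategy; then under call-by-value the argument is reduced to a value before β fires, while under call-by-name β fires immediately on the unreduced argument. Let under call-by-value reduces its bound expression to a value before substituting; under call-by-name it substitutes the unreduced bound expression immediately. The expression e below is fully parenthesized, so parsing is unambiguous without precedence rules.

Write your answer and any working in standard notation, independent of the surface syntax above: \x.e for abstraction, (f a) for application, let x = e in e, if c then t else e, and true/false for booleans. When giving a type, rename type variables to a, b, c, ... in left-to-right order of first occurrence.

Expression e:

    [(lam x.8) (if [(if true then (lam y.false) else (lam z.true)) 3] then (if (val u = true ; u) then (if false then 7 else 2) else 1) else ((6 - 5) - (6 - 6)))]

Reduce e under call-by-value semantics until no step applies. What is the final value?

Working:
step 0: ((\x.8) (if ((if true then (\y.false) else (\z.true)) 3) then (if (let u = true in u) then (if false then 7 else 2) else 1) else ((6 - 5) - (6 - 6))))
step 1: [if@1.0.0] ((\x.8) (if ((\y.false) 3) then (if (let u = true in u) then (if false then 7 else 2) else 1) else ((6 - 5) - (6 - 6))))
step 2: [beta@1.0] ((\x.8) (if false then (if (let u = true in u) then (if false then 7 else 2) else 1) else ((6 - 5) - (6 - 6))))
step 3: [if@1] ((\x.8) ((6 - 5) - (6 - 6)))
step 4: [delta@1.0] ((\x.8) (1 - (6 - 6)))
step 5: [delta@1.1] ((\x.8) (1 - 0))
step 6: [delta@1] ((\x.8) 1)
step 7: [beta@root] 8

Answer: 8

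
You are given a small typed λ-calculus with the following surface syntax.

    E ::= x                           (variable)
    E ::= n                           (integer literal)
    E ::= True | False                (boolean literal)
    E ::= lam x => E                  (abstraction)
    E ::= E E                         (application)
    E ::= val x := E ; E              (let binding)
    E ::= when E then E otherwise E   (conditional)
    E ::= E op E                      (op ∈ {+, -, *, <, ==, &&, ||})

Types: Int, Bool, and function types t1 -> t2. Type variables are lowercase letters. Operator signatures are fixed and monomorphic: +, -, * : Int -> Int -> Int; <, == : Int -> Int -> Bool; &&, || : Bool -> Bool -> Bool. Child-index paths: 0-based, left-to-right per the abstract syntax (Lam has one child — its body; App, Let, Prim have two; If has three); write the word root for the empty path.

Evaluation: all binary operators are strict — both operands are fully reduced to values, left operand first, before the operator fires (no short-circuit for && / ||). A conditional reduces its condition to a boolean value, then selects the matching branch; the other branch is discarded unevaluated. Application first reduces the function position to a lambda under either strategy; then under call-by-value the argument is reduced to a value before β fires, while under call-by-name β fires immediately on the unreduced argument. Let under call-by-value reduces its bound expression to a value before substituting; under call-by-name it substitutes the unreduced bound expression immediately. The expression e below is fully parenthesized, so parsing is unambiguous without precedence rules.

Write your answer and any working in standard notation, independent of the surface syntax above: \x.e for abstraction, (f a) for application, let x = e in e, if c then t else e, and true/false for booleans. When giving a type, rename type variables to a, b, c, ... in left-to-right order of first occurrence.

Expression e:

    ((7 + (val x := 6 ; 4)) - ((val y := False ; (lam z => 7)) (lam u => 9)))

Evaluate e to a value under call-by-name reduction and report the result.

Answer: 4

Working:
step 0: ((7 + (let x = 6 in 4)) - ((let y = false in (\z.7)) (\u.9)))
step 1: [let@0.1] ((7 + 4) - ((let y = false in (\z.7)) (\u.9)))
step 2: [delta@0] (11 - ((let y = false in (\z.7)) (\u.9)))
step 3: [let@1.0] (11 - ((\z.7) (\u.9)))
step 4: [beta@1] (11 - 7)
step 5: [delta@root] 4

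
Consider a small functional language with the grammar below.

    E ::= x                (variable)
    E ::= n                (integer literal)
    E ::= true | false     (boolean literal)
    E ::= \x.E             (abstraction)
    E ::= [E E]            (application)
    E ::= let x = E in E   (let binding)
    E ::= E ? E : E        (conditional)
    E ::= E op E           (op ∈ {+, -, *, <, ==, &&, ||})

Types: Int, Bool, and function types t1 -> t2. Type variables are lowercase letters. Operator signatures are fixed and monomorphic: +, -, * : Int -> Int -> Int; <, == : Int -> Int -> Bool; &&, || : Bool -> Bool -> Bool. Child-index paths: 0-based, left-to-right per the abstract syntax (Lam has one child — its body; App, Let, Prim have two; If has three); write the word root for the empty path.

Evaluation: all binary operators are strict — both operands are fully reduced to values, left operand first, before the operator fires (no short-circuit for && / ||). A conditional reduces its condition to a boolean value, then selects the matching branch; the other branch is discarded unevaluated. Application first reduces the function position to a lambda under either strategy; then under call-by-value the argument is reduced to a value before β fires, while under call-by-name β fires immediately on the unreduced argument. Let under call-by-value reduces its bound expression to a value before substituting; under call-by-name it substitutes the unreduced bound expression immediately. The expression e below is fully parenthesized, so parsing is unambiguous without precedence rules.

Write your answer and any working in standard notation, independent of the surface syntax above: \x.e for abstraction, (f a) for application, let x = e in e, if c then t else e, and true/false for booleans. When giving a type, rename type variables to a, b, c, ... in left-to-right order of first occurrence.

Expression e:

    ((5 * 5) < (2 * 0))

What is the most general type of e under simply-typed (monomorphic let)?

Derivation:
  unify Int ~ Int
  unify Int ~ Int
  unify Int ~ Int
  unify Int ~ Int
  unify Int ~ Int
  unify Int ~ Int

Answer: Bool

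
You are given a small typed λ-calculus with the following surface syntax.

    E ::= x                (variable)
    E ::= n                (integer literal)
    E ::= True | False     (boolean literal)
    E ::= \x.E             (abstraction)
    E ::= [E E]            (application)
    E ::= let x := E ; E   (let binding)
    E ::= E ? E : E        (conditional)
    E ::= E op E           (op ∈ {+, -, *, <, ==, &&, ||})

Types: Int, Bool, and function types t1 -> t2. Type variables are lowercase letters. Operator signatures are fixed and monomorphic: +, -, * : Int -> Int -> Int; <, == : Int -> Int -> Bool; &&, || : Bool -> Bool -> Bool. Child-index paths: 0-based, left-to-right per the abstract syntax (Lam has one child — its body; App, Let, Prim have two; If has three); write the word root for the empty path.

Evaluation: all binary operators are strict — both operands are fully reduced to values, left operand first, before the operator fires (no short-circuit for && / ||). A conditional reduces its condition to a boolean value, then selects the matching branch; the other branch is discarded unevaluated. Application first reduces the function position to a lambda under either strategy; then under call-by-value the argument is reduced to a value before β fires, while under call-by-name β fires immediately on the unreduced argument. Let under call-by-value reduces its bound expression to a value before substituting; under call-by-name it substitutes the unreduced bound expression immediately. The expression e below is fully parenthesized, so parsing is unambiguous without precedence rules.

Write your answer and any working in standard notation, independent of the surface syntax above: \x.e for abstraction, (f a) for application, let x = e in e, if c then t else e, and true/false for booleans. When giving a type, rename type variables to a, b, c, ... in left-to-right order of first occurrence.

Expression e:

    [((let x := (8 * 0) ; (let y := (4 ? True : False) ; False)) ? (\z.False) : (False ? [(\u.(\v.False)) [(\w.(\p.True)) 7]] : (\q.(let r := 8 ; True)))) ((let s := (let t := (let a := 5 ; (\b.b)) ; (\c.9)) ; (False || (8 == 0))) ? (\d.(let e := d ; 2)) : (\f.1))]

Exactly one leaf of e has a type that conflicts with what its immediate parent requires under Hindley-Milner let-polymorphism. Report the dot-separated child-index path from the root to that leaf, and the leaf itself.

Working:
  unify Int ~ Int
  unify Int ~ Int
let x : Int
  unify Int ~ Bool
  FAIL: mismatch Int ~ Bool

Answer: 0.0.1.0.0 : 4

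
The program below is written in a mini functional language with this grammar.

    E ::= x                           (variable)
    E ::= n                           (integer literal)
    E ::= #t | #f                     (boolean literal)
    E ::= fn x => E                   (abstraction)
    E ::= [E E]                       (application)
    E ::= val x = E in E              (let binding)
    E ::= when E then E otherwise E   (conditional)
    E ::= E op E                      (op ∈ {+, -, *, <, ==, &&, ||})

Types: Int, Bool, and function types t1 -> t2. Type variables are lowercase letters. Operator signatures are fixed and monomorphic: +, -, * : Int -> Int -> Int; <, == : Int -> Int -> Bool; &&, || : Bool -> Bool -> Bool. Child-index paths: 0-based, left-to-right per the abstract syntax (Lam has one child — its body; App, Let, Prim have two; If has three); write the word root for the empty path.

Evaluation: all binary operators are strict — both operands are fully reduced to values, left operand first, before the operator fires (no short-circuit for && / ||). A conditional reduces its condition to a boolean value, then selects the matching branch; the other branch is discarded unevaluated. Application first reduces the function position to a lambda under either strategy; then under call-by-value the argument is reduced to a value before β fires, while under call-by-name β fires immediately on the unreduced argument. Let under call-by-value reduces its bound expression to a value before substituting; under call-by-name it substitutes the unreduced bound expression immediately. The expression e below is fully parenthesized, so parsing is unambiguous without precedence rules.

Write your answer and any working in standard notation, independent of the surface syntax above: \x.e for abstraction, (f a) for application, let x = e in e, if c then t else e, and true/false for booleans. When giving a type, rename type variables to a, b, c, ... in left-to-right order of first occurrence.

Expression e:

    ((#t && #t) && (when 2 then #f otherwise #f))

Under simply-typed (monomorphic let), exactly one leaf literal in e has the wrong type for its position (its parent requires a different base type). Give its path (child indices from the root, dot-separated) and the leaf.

Derivation:
  unify Bool ~ Bool
  unify Bool ~ Bool
  unify Bool ~ Bool
  unify Int ~ Bool
  FAIL: mismatch Int ~ Bool

Answer: 1.0 : 2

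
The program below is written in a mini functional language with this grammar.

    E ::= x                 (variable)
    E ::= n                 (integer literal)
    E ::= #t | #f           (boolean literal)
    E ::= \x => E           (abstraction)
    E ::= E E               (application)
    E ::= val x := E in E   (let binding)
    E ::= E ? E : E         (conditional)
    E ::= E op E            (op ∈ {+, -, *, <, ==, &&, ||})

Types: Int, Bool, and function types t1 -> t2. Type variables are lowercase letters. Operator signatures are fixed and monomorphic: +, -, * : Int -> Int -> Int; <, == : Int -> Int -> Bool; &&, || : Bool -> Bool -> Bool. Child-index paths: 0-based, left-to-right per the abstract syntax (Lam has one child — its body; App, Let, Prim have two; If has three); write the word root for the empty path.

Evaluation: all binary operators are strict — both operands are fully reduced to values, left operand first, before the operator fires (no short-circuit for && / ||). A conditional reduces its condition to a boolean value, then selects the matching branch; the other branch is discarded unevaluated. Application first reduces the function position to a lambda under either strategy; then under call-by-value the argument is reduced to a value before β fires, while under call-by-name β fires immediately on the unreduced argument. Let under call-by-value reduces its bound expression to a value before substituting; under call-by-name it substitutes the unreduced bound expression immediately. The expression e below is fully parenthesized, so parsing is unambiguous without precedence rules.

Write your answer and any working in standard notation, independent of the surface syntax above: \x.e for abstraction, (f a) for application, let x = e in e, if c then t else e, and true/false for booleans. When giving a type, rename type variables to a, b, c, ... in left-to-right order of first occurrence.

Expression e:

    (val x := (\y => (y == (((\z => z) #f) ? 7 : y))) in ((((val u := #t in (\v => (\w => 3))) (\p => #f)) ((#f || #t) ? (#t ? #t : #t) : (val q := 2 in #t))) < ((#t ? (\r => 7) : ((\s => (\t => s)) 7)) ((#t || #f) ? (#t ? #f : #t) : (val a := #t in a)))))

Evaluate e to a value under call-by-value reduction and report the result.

Derivation:
step 0: (let x = (\y.(y == (if ((\z.z) false) then 7 else y))) in ((((let u = true in (\v.(\w.3))) (\p.false)) (if (false || true) then (if true then true else true) else (let q = 2 in true))) < ((if true then (\r.7) else ((\s.(\t.s)) 7)) (if (true || false) then (if true then false else true) else (let a = true in a)))))
step 1: [let@root] ((((let u = true in (\v.(\w.3))) (\p.false)) (if (false || true) then (if true then true else true) else (let q = 2 in true))) < ((if true then (\r.7) else ((\s.(\t.s)) 7)) (if (true || false) then (if true then false else true) else (let a = true in a))))
step 2: [let@0.0.0] ((((\v.(\w.3)) (\p.false)) (if (false || true) then (if true then true else true) else (let q = 2 in true))) < ((if true then (\r.7) else ((\s.(\t.s)) 7)) (if (true || false) then (if true then false else true) else (let a = true in a))))
step 3: [beta@0.0] (((\w.3) (if (false || true) then (if true then true else true) else (let q = 2 in true))) < ((if true then (\r.7) else ((\s.(\t.s)) 7)) (if (true || false) then (if true then false else true) else (let a = true in a))))
step 4: [delta@0.1.0] (((\w.3) (if true then (if true then true else true) else (let q = 2 in true))) < ((if true then (\r.7) else ((\s.(\t.s)) 7)) (if (true || false) then (if true then false else true) else (let a = true in a))))
step 5: [if@0.1] (((\w.3) (if true then true else true)) < ((if true then (\r.7) else ((\s.(\t.s)) 7)) (if (true || false) then (if true then false else true) else (let a = true in a))))
step 6: [if@0.1] (((\w.3) true) < ((if true then (\r.7) else ((\s.(\t.s)) 7)) (if (true || false) then (if true then false else true) else (let a = true in a))))
step 7: [beta@0] (3 < ((if true then (\r.7) else ((\s.(\t.s)) 7)) (if (true || false) then (if true then false else true) else (let a = true in a))))
step 8: [if@1.0] (3 < ((\r.7) (if (true || false) then (if true then false else true) else (let a = true in a))))
step 9: [delta@1.1.0] (3 < ((\r.7) (if true then (if true then false else true) else (let a = true in a))))
step 10: [if@1.1] (3 < ((\r.7) (if true then false else true)))
step 11: [if@1.1] (3 < ((\r.7) false))
step 12: [beta@1] (3 < 7)
step 13: [delta@root] true

Answer: true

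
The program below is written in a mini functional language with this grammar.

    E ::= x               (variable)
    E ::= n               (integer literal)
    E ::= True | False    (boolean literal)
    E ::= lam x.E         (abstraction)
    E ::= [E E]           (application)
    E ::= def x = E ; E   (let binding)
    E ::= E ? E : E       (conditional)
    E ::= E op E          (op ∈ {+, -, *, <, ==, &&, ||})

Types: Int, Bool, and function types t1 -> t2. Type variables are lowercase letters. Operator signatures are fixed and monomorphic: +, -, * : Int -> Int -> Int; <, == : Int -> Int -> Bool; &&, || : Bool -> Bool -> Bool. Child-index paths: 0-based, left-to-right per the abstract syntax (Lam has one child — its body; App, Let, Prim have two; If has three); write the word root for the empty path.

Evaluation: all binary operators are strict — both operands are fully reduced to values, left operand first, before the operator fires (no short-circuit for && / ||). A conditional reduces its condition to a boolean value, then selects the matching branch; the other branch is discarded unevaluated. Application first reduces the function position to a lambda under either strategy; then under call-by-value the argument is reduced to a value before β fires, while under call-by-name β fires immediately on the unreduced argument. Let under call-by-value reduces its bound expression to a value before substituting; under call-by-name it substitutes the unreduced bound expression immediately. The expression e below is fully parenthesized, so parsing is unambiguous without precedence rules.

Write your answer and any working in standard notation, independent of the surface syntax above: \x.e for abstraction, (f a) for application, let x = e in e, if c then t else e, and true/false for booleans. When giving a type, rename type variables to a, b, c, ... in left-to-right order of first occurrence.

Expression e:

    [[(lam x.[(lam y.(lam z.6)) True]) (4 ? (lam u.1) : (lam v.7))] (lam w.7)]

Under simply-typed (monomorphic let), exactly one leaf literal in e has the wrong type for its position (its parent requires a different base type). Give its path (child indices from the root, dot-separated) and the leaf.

Working:
\z._ : c -> Int
\y._ : b -> c -> Int
  unify b -> c -> Int ~ Bool -> d
  unify b ~ Bool
  unify c -> Int ~ d
_ _ : c -> Int
\x._ : a -> c -> Int
  unify Int ~ Bool
  FAIL: mismatch Int ~ Bool

Answer: 0.1.0 : 4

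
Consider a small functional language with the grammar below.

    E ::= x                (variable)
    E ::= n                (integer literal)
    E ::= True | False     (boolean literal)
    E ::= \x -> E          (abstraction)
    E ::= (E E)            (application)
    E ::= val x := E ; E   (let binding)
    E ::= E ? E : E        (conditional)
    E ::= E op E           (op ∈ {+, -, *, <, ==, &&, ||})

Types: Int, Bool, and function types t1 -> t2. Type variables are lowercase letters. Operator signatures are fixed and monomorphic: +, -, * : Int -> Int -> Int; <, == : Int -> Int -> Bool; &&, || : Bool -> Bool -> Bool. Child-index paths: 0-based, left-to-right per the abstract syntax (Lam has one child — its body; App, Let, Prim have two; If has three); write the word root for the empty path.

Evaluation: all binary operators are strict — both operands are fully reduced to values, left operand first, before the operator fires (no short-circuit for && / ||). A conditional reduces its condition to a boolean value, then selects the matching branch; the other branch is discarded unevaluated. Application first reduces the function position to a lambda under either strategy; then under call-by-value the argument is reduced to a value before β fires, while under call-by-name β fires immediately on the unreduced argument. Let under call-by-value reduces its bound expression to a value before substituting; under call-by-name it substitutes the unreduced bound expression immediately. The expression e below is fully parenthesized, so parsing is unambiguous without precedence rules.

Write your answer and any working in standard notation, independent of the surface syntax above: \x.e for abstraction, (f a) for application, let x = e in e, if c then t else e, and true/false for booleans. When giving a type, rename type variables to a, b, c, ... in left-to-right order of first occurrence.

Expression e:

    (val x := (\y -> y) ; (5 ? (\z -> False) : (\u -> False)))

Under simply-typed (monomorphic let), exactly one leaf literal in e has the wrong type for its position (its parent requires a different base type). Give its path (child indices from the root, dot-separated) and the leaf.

Answer: 1.0 : 5

Trace:
y : a
\y._ : a -> a
let x : a -> a
  unify Int ~ Bool
  FAIL: mismatch Int ~ Bool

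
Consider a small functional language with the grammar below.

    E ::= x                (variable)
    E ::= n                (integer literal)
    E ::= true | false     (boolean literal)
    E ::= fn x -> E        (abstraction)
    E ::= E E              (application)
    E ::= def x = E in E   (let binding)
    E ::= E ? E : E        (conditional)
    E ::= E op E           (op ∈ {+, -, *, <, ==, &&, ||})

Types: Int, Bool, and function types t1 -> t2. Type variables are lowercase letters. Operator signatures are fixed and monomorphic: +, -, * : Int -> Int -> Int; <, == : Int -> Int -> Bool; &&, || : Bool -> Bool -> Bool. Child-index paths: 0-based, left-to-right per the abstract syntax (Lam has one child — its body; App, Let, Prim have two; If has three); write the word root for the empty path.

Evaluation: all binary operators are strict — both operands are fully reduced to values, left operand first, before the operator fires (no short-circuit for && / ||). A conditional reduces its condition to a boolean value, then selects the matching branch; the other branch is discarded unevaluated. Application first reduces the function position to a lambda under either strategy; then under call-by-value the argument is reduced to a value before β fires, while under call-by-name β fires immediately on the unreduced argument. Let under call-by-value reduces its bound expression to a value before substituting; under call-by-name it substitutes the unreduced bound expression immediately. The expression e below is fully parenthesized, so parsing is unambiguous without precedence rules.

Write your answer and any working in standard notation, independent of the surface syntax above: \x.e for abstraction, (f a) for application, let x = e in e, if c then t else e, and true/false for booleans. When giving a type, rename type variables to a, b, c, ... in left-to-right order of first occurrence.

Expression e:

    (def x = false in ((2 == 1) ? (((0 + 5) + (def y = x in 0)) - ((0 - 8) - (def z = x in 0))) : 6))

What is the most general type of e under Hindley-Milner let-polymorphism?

Answer: Int

Trace:
let x : Bool
  unify Int ~ Int
  unify Int ~ Int
  unify Bool ~ Bool
  unify Int ~ Int
  unify Int ~ Int
  unify Int ~ Int
x : Bool
let y : Bool
  unify Int ~ Int
  unify Int ~ Int
  unify Int ~ Int
  unify Int ~ Int
  unify Int ~ Int
x : Bool
let z : Bool
  unify Int ~ Int
  unify Int ~ Int
  unify Int ~ Int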